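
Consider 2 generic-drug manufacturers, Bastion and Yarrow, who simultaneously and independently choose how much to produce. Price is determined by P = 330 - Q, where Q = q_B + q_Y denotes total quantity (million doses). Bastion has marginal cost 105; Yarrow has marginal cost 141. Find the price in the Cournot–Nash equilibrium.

192

Bastion's profit: π_B = (330 - Q)q_B - (105q_B). Setting ∂π_B/∂q_B = 0: 225 - 2q_B - (q_Y) = 0.
Yarrow's profit: π_Y = (330 - Q)q_Y - (141q_Y). Setting ∂π_Y/∂q_Y = 0: 189 - 2q_Y - (q_B) = 0.
Best responses: q_B = (225 - q_Y)/2, q_Y = (189 - q_B)/2.
Solving the pair: q_B = 87, q_Y = 51.
Total output Q = 138, so price P = 330 - 138 = 192.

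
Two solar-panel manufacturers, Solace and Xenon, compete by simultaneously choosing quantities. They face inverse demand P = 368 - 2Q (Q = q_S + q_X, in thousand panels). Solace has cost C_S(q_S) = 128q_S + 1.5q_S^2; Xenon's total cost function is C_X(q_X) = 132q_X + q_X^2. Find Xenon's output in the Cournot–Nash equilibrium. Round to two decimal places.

30.84

Solace's profit: π_S = (368 - 2Q)q_S - (128q_S + (3/2)q_S²). Setting ∂π_S/∂q_S = 0: 240 - 7q_S - 2(q_X) = 0.
Xenon's profit: π_X = (368 - 2Q)q_X - (132q_X + q_X²). Setting ∂π_X/∂q_X = 0: 236 - 6q_X - 2(q_S) = 0.
Best responses: q_S = (240 - 2q_X)/7, q_X = (236 - 2q_S)/6.
Solving the pair: q_S = 484/19, q_X = 586/19.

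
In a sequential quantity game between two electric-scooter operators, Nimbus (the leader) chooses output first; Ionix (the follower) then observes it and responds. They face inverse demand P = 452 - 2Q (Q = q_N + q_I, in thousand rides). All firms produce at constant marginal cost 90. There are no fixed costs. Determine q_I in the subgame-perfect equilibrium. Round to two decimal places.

Solve by backward induction. Given q_N, the follower Ionix maximises π_I = (452 - 2q_N - 2q_I)q_I - 90q_I.
Follower FOC: 362 - 2q_N - 4q_I = 0, so q_I(q_N) = (362 - 2q_N)/4.
Nimbus substitutes q_I(q_N) into its own profit: π_N = q_N(452 - 2q_N - (362 - 2q_N)/2) - 90q_N = (271 - q_N)q_N - 90q_N.
Maximising: ∂π_N/∂q_N = 181 - 2q_N = 0, giving q_N = 181/2.
Then q_I = (362 - 2·(181/2))/4 = 181/4.

45.25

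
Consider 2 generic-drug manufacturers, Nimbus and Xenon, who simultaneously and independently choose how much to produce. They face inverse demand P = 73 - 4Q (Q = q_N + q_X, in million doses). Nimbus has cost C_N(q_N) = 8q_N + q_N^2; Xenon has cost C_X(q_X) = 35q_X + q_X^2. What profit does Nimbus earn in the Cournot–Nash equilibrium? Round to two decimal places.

175.74

Nimbus's profit: π_N = (73 - 4Q)q_N - (8q_N + q_N²). Setting ∂π_N/∂q_N = 0: 65 - 10q_N - 4(q_X) = 0.
Xenon's profit: π_X = (73 - 4Q)q_X - (35q_X + q_X²). Setting ∂π_X/∂q_X = 0: 38 - 10q_X - 4(q_N) = 0.
Best responses: q_N = (65 - 4q_X)/10, q_X = (38 - 4q_N)/10.
Solving the pair: q_N = 83/14, q_X = 10/7.
Price P = 73 - 4·(103/14) = 305/7.
Nimbus's profit: (305/7)·(83/14) - 8·(83/14) - (83/14)² = 175.7398.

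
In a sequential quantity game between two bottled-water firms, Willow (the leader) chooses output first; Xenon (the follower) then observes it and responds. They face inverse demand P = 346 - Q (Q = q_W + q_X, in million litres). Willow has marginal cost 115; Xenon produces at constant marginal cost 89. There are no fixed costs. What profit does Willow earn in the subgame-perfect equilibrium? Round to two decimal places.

5253.13

The follower Xenon best-responds to any q_W: π_X = (346 - Q)q_X - 89q_X.
Follower FOC: 257 - q_W - 2q_X = 0, so q_X(q_W) = (257 - q_W)/2.
The leader anticipates this reaction. Substituting into P = 346 - Q gives P = 435/2 - (1/2)q_W, so π_W = (435/2 - (1/2)q_W)q_W - 115q_W.
Maximising: ∂π_W/∂q_W = 205/2 - q_W = 0, giving q_W = 205/2.
Then q_X = (257 - 205/2)/2 = 309/4.
Price P = 346 - 719/4 = 665/4.
Willow's profit: (665/4 - 115)·(205/2) = 5253.1250.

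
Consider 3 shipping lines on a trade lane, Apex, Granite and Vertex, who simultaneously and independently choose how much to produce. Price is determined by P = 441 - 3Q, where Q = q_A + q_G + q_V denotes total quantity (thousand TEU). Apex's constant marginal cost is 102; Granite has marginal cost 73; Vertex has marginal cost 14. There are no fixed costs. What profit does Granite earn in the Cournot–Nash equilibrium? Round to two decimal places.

Apex's profit: π_A = (441 - 3Q)q_A - (102q_A). Setting ∂π_A/∂q_A = 0: 339 - 6q_A - 3(q_G + q_V) = 0.
Granite's first-order condition: 368 - 6q_G - 3(q_A + q_V) = 0.
Vertex's first-order condition: 427 - 6q_V - 3(q_A + q_G) = 0.
Adding the 3 conditions: 1134 − 6Q − 6Q = 0, i.e. Q = 189/2.
Back-substituting: q_A = (339 − 567/2)/3 = 37/2, q_G = (368 − 567/2)/3 = 169/6, q_V = (427 − 567/2)/3 = 287/6.
Price P = 441 - 3·(189/2) = 315/2.
Granite's profit: (315/2 - 73)·(169/6) = 2380.0833.

2380.08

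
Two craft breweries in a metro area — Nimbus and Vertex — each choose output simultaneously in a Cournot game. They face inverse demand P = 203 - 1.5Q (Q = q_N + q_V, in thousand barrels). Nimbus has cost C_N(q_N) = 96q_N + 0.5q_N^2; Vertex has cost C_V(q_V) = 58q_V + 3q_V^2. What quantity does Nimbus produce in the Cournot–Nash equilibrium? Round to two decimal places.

Nimbus's profit: π_N = (203 - 1.5Q)q_N - (96q_N + (1/2)q_N²). Setting ∂π_N/∂q_N = 0: 107 - 4q_N - (3/2)(q_V) = 0.
Vertex's profit: π_V = (203 - 1.5Q)q_V - (58q_V + 3q_V²). Setting ∂π_V/∂q_V = 0: 145 - 9q_V - (3/2)(q_N) = 0.
Best responses: q_N = (107 - (3/2)q_V)/4, q_V = (145 - (3/2)q_N)/9.
Substituting one into the other gives q_N = 994/45 and q_V = 1678/135.

22.09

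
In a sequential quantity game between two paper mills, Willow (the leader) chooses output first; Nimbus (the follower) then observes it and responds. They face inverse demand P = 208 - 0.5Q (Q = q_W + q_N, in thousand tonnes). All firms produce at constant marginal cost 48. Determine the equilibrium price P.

88

The follower Nimbus best-responds to any q_W: π_N = (208 - 0.5Q)q_N - 48q_N.
Follower FOC: 160 - (1/2)q_W - q_N = 0, so q_N(q_W) = (160 - (1/2)q_W).
The leader anticipates this reaction. Substituting into P = 208 - 0.5Q gives P = 128 - (1/4)q_W, so π_W = (128 - (1/4)q_W)q_W - 48q_W.
Maximising: ∂π_W/∂q_W = 80 - (1/2)q_W = 0, giving q_W = 160.
Then q_N = (160 - (1/2)·160) = 80.
Total output Q = 240, so price P = 208 - (1/2)·240 = 88.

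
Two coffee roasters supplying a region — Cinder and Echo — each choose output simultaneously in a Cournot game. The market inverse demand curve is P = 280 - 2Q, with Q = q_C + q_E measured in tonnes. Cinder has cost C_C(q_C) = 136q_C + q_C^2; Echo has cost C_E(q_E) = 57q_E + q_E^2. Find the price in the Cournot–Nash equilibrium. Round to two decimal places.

188.25

Cinder's profit: π_C = (280 - 2Q)q_C - (136q_C + q_C²). Setting ∂π_C/∂q_C = 0: 144 - 6q_C - 2(q_E) = 0.
Echo's first-order condition: 223 - 6q_E - 2(q_C) = 0.
So q_C = (144 - 2q_E)/6 and q_E = (223 - 2q_C)/6.
Substituting one into the other gives q_C = 209/16 and q_E = 525/16.
Total output Q = 367/8, so price P = 280 - 2·(367/8) = 753/4.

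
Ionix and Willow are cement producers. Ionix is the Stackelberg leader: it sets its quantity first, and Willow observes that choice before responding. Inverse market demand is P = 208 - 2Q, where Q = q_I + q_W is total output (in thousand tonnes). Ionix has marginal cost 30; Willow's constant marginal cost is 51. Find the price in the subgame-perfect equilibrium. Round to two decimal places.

The follower Willow best-responds to any q_I: π_W = (208 - 2Q)q_W - 51q_W.
∂π_W/∂q_W = 157 - 2q_I - 4q_W = 0 gives the reaction function q_W = (157 - 2q_I)/4.
The leader anticipates this reaction. Substituting into P = 208 - 2Q gives P = 259/2 - q_I, so π_I = (259/2 - q_I)q_I - 30q_I.
Leader FOC: 199/2 - 2q_I = 0, so q_I = 199/4.
Then q_W = (157 - 2·(199/4))/4 = 115/8.
Total output Q = 513/8, so price P = 208 - 2·(513/8) = 319/4.

79.75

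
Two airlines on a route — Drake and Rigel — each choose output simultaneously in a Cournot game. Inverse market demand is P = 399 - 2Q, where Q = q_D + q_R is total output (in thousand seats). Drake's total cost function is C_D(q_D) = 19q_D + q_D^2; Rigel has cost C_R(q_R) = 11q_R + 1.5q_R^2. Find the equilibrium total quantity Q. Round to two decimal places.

90.84

Drake's profit: π_D = (399 - 2Q)q_D - (19q_D + q_D²). Setting ∂π_D/∂q_D = 0: 380 - 6q_D - 2(q_R) = 0.
Rigel's first-order condition: 388 - 7q_R - 2(q_D) = 0.
Best responses: q_D = (380 - 2q_R)/6, q_R = (388 - 2q_D)/7.
Substituting one into the other gives q_D = 942/19 and q_R = 784/19.
Total output Q = 942/19 + 784/19 = 1726/19.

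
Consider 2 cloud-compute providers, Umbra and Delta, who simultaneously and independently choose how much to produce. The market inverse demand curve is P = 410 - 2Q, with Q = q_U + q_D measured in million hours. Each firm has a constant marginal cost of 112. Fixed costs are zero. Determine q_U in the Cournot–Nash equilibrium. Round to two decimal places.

Each firm earns π_i = (410 - 2Q)q_i - 112q_i.
First-order condition (treating rivals' output as given): 298 - 4q_i - 2q_j = 0.
By symmetry each firm produces the same amount; substituting q_j = q_i yields q_i = 298/6 = 149/3.

49.67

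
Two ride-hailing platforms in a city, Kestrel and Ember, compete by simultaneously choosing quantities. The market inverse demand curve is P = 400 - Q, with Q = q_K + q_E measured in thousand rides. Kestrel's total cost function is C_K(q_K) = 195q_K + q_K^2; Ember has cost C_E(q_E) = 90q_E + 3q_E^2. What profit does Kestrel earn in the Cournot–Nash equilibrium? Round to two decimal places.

3681.37

Kestrel's profit: π_K = (400 - Q)q_K - (195q_K + q_K²). Setting ∂π_K/∂q_K = 0: 205 - 4q_K - (q_E) = 0.
Ember's profit: π_E = (400 - Q)q_E - (90q_E + 3q_E²). Setting ∂π_E/∂q_E = 0: 310 - 8q_E - (q_K) = 0.
So q_K = (205 - q_E)/4 and q_E = (310 - q_K)/8.
Solving the pair: q_K = 1330/31, q_E = 1035/31.
Price P = 400 - 76.2903 = 323.7097.
Kestrel's profit: 323.7097·(1330/31) - 195·(1330/31) - (1330/31)² = 3681.3736.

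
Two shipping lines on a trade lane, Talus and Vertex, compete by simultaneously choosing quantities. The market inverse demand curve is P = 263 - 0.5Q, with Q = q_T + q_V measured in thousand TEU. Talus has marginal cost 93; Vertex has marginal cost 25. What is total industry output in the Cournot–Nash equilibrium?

Talus's profit: π_T = (263 - 0.5Q)q_T - (93q_T). Setting ∂π_T/∂q_T = 0: 170 - q_T - (1/2)(q_V) = 0.
Vertex's profit: π_V = (263 - 0.5Q)q_V - (25q_V). Setting ∂π_V/∂q_V = 0: 238 - q_V - (1/2)(q_T) = 0.
Best responses: q_T = (170 - (1/2)q_V), q_V = (238 - (1/2)q_T).
Solving the pair: q_T = 68, q_V = 204.
Total output Q = 68 + 204 = 272.

272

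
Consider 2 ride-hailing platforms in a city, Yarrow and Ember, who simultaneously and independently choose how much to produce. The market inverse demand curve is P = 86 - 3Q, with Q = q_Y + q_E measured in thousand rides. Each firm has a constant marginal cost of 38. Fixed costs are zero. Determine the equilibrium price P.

54

Each firm earns π_i = (86 - 3Q)q_i - 38q_i.
Setting ∂π_i/∂q_i = 0 with rivals' quantities fixed: 48 - 6q_i - 3q_j = 0.
By symmetry each firm produces the same amount; substituting q_j = q_i yields q_i = 48/9 = 16/3.
Total output Q = 32/3, so price P = 86 - 3·(32/3) = 54.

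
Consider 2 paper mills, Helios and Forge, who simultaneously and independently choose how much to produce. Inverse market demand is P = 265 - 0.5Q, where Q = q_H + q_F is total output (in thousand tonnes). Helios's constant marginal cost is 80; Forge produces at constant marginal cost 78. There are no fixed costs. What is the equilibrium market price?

Helios's profit: π_H = (265 - 0.5Q)q_H - (80q_H). Setting ∂π_H/∂q_H = 0: 185 - q_H - (1/2)(q_F) = 0.
Forge's first-order condition: 187 - q_F - (1/2)(q_H) = 0.
So q_H = (185 - (1/2)q_F) and q_F = (187 - (1/2)q_H).
Substituting one into the other gives q_H = 122 and q_F = 126.
Total output Q = 248, so price P = 265 - (1/2)·248 = 141.

141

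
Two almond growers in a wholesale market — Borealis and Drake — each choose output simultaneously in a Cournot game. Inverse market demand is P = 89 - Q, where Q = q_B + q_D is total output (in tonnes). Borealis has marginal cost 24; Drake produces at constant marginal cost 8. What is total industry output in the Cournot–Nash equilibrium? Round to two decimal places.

48.67

Borealis's profit: π_B = (89 - Q)q_B - (24q_B). Setting ∂π_B/∂q_B = 0: 65 - 2q_B - (q_D) = 0.
Drake's first-order condition: 81 - 2q_D - (q_B) = 0.
So q_B = (65 - q_D)/2 and q_D = (81 - q_B)/2.
Substituting one into the other gives q_B = 49/3 and q_D = 97/3.
Total output Q = 49/3 + 97/3 = 146/3.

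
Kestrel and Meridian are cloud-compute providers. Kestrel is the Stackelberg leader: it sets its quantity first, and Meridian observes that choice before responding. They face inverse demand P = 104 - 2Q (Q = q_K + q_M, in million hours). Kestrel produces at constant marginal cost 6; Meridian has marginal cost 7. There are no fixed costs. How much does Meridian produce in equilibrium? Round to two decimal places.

The follower Meridian best-responds to any q_K: π_M = (104 - 2Q)q_M - 7q_M.
∂π_M/∂q_M = 97 - 2q_K - 4q_M = 0 gives the reaction function q_M = (97 - 2q_K)/4.
The leader anticipates this reaction. Substituting into P = 104 - 2Q gives P = 111/2 - q_K, so π_K = (111/2 - q_K)q_K - 6q_K.
Leader FOC: 99/2 - 2q_K = 0, so q_K = 99/4.
Then q_M = (97 - 2·(99/4))/4 = 95/8.

11.88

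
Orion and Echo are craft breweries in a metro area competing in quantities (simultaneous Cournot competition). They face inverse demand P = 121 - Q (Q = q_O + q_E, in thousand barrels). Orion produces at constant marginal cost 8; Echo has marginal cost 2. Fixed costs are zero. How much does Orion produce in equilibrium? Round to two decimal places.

Orion's profit: π_O = (121 - Q)q_O - (8q_O). Setting ∂π_O/∂q_O = 0: 113 - 2q_O - (q_E) = 0.
Echo's profit: π_E = (121 - Q)q_E - (2q_E). Setting ∂π_E/∂q_E = 0: 119 - 2q_E - (q_O) = 0.
Rearranging gives the reaction functions q_O = (113 - q_E)/2 and q_E = (119 - q_O)/2.
Substituting one into the other gives q_O = 107/3 and q_E = 125/3.

35.67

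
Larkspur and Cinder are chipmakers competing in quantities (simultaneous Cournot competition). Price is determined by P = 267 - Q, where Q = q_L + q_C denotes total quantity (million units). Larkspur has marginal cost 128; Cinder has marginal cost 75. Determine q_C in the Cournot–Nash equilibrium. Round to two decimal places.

Larkspur's profit: π_L = (267 - Q)q_L - (128q_L). Setting ∂π_L/∂q_L = 0: 139 - 2q_L - (q_C) = 0.
Cinder's profit: π_C = (267 - Q)q_C - (75q_C). Setting ∂π_C/∂q_C = 0: 192 - 2q_C - (q_L) = 0.
So q_L = (139 - q_C)/2 and q_C = (192 - q_L)/2.
Solving the pair: q_L = 86/3, q_C = 245/3.

81.67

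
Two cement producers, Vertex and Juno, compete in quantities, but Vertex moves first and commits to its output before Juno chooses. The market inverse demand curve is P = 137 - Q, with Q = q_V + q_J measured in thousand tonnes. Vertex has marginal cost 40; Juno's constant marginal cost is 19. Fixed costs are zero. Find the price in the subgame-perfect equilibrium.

59

Solve by backward induction. Given q_V, the follower Juno maximises π_J = (137 - q_V - q_J)q_J - 19q_J.
Setting the follower's marginal profit to zero, 118 - q_V - 2q_J = 0, i.e. q_J = (118 - q_V)/2.
Vertex substitutes q_J(q_V) into its own profit: π_V = q_V(137 - q_V - (118 - q_V)/2) - 40q_V = (78 - (1/2)q_V)q_V - 40q_V.
The leader's first-order condition 38 - q_V = 0 yields q_V = 38.
Then q_J = (118 - 38)/2 = 40.
Total output Q = 78, so price P = 137 - 78 = 59.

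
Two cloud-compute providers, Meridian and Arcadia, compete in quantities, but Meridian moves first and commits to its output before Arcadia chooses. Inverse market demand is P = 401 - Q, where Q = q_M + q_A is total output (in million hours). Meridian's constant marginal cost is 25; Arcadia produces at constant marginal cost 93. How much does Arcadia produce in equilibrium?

43

The follower Arcadia best-responds to any q_M: π_A = (401 - Q)q_A - 93q_A.
∂π_A/∂q_A = 308 - q_M - 2q_A = 0 gives the reaction function q_A = (308 - q_M)/2.
Meridian substitutes q_A(q_M) into its own profit: π_M = q_M(401 - q_M - (308 - q_M)/2) - 25q_M = (247 - (1/2)q_M)q_M - 25q_M.
Leader FOC: 222 - q_M = 0, so q_M = 222.
Then q_A = (308 - 222)/2 = 43.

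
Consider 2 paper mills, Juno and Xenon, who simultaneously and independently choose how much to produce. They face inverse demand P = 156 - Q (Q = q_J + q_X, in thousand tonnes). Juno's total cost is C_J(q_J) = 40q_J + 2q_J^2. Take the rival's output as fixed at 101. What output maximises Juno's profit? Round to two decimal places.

With the rival's output fixed at 101, Juno's profit is π_J = (156 - 101 - q_J)q_J - (40q_J + 2q_J²) = (55 - q_J)q_J - (40q_J + 2q_J²).
∂π_J/∂q_J = 15 - 6q_J = 0, so q_J = 5/2.

2.50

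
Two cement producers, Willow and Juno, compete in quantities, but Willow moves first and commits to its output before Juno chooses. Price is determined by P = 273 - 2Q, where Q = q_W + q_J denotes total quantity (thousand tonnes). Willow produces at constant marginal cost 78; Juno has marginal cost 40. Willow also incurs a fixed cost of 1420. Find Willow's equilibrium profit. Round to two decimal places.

The follower Juno best-responds to any q_W: π_J = (273 - 2Q)q_J - 40q_J.
Setting the follower's marginal profit to zero, 233 - 2q_W - 4q_J = 0, i.e. q_J = (233 - 2q_W)/4.
The leader anticipates this reaction. Substituting into P = 273 - 2Q gives P = 313/2 - q_W, so π_W = (313/2 - q_W)q_W - 78q_W.
The leader's first-order condition 157/2 - 2q_W = 0 yields q_W = 157/4.
Then q_J = (233 - 2·(157/4))/4 = 309/8.
Price P = 273 - 2·(623/8) = 469/4.
Willow's profit: (469/4 - 78)·(157/4) - 1420 = 1929/16.

120.56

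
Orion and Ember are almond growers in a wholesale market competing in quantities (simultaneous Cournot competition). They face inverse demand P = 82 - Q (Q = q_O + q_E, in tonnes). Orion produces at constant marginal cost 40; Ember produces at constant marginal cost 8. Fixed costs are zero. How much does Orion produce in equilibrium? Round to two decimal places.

Orion's profit: π_O = (82 - Q)q_O - (40q_O). Setting ∂π_O/∂q_O = 0: 42 - 2q_O - (q_E) = 0.
Ember's first-order condition: 74 - 2q_E - (q_O) = 0.
So q_O = (42 - q_E)/2 and q_E = (74 - q_O)/2.
Substituting one into the other gives q_O = 10/3 and q_E = 106/3.

3.33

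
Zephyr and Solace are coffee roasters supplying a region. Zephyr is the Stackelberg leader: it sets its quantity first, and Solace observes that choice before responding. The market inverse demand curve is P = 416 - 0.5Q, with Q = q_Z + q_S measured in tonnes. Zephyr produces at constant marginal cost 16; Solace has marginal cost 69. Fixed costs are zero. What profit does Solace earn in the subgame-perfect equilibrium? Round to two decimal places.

7260.13

Solve by backward induction. Given q_Z, the follower Solace maximises π_S = (416 - (1/2)q_Z - (1/2)q_S)q_S - 69q_S.
Setting the follower's marginal profit to zero, 347 - (1/2)q_Z - q_S = 0, i.e. q_S = (347 - (1/2)q_Z).
The leader anticipates this reaction. Substituting into P = 416 - 0.5Q gives P = 485/2 - (1/4)q_Z, so π_Z = (485/2 - (1/4)q_Z)q_Z - 16q_Z.
The leader's first-order condition 453/2 - (1/2)q_Z = 0 yields q_Z = 453.
Then q_S = (347 - (1/2)·453) = 241/2.
Price P = 416 - (1/2)·(1147/2) = 517/4.
Solace's profit: (517/4 - 69)·(241/2) = 7260.1250.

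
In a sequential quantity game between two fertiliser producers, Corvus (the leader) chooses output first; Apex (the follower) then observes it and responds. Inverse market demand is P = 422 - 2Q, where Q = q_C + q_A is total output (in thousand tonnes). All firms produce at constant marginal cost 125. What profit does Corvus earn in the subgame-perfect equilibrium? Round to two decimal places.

5513.06

Solve by backward induction. Given q_C, the follower Apex maximises π_A = (422 - 2q_C - 2q_A)q_A - 125q_A.
Setting the follower's marginal profit to zero, 297 - 2q_C - 4q_A = 0, i.e. q_A = (297 - 2q_C)/4.
Corvus substitutes q_A(q_C) into its own profit: π_C = q_C(422 - 2q_C - (297 - 2q_C)/2) - 125q_C = (547/2 - q_C)q_C - 125q_C.
The leader's first-order condition 297/2 - 2q_C = 0 yields q_C = 297/4.
Then q_A = (297 - 2·(297/4))/4 = 297/8.
Price P = 422 - 2·(891/8) = 797/4.
Corvus's profit: (797/4 - 125)·(297/4) = 5513.0625.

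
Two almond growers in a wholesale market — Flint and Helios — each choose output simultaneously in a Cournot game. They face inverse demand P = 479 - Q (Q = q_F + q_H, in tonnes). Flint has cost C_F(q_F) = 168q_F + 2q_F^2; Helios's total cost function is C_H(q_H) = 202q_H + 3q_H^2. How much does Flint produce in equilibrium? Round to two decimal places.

Flint's profit: π_F = (479 - Q)q_F - (168q_F + 2q_F²). Setting ∂π_F/∂q_F = 0: 311 - 6q_F - (q_H) = 0.
Helios's profit: π_H = (479 - Q)q_H - (202q_H + 3q_H²). Setting ∂π_H/∂q_H = 0: 277 - 8q_H - (q_F) = 0.
So q_F = (311 - q_H)/6 and q_H = (277 - q_F)/8.
Substituting one into the other gives q_F = 47.0426 and q_H = 1351/47.

47.04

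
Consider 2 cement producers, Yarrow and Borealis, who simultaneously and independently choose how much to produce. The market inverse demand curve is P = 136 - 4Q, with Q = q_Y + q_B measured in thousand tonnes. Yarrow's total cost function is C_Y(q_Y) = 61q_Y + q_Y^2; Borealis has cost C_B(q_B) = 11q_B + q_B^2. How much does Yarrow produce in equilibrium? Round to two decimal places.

Yarrow's profit: π_Y = (136 - 4Q)q_Y - (61q_Y + q_Y²). Setting ∂π_Y/∂q_Y = 0: 75 - 10q_Y - 4(q_B) = 0.
Borealis's first-order condition: 125 - 10q_B - 4(q_Y) = 0.
Rearranging gives the reaction functions q_Y = (75 - 4q_B)/10 and q_B = (125 - 4q_Y)/10.
Substituting one into the other gives q_Y = 125/42 and q_B = 475/42.

2.98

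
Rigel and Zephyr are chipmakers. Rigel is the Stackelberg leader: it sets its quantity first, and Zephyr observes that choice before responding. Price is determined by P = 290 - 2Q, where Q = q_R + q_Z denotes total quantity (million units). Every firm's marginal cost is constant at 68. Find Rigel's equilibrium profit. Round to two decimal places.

Solve by backward induction. Given q_R, the follower Zephyr maximises π_Z = (290 - 2q_R - 2q_Z)q_Z - 68q_Z.
∂π_Z/∂q_Z = 222 - 2q_R - 4q_Z = 0 gives the reaction function q_Z = (222 - 2q_R)/4.
Rigel substitutes q_Z(q_R) into its own profit: π_R = q_R(290 - 2q_R - (222 - 2q_R)/2) - 68q_R = (179 - q_R)q_R - 68q_R.
Maximising: ∂π_R/∂q_R = 111 - 2q_R = 0, giving q_R = 111/2.
Then q_Z = (222 - 2·(111/2))/4 = 111/4.
Price P = 290 - 2·(333/4) = 247/2.
Rigel's profit: (247/2 - 68)·(111/2) = 3080.2500.

3080.25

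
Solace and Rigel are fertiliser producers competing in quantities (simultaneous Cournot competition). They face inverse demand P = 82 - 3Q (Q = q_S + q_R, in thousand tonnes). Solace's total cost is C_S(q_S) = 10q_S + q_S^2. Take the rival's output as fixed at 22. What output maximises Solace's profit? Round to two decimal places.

0.75

With the rival's output fixed at 22, Solace's profit is π_S = (82 - 3·22 - 3q_S)q_S - (10q_S + q_S²) = (16 - 3q_S)q_S - (10q_S + q_S²).
∂π_S/∂q_S = 6 - 8q_S = 0, so q_S = 3/4.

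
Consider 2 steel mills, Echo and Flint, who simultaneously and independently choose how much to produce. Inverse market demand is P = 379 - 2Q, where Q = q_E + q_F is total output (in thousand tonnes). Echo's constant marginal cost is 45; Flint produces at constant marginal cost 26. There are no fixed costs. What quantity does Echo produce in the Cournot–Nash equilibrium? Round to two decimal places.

Echo's profit: π_E = (379 - 2Q)q_E - (45q_E). Setting ∂π_E/∂q_E = 0: 334 - 4q_E - 2(q_F) = 0.
Flint's profit: π_F = (379 - 2Q)q_F - (26q_F). Setting ∂π_F/∂q_F = 0: 353 - 4q_F - 2(q_E) = 0.
So q_E = (334 - 2q_F)/4 and q_F = (353 - 2q_E)/4.
Solving the pair: q_E = 105/2, q_F = 62.

52.50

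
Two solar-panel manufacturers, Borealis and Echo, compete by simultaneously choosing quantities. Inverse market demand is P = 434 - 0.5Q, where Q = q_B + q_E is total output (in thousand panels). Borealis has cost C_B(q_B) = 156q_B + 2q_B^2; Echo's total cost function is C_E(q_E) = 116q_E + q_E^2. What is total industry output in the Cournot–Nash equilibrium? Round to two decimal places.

144.14

Borealis's profit: π_B = (434 - 0.5Q)q_B - (156q_B + 2q_B²). Setting ∂π_B/∂q_B = 0: 278 - 5q_B - (1/2)(q_E) = 0.
Echo's profit: π_E = (434 - 0.5Q)q_E - (116q_E + q_E²). Setting ∂π_E/∂q_E = 0: 318 - 3q_E - (1/2)(q_B) = 0.
So q_B = (278 - (1/2)q_E)/5 and q_E = (318 - (1/2)q_B)/3.
Solving the pair: q_B = 45.7627, q_E = 98.3729.
Total output Q = 45.7627 + 98.3729 = 144.1356.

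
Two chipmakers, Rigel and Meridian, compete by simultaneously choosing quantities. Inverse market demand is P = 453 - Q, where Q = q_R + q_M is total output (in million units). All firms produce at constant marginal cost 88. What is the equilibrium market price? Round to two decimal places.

209.67

Each firm earns π_i = (453 - Q)q_i - 88q_i.
Setting ∂π_i/∂q_i = 0 with rivals' quantities fixed: 365 - 2q_i - q_j = 0.
By symmetry each firm produces the same amount; substituting q_j = q_i yields q_i = 365/3.
Total output Q = 730/3, so price P = 453 - 730/3 = 629/3.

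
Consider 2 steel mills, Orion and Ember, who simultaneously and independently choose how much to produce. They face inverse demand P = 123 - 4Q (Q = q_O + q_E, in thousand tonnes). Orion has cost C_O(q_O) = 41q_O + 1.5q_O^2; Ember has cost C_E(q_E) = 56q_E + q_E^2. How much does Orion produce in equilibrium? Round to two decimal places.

5.87

Orion's profit: π_O = (123 - 4Q)q_O - (41q_O + (3/2)q_O²). Setting ∂π_O/∂q_O = 0: 82 - 11q_O - 4(q_E) = 0.
Ember's first-order condition: 67 - 10q_E - 4(q_O) = 0.
So q_O = (82 - 4q_E)/11 and q_E = (67 - 4q_O)/10.
Substituting one into the other gives q_O = 276/47 and q_E = 409/94.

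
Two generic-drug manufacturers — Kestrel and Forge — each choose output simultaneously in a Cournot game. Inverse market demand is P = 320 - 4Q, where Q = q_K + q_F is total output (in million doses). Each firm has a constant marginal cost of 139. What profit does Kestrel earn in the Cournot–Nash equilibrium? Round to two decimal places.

910.03

Each firm earns π_i = (320 - 4Q)q_i - 139q_i.
First-order condition (treating rivals' output as given): 181 - 8q_i - 4q_j = 0.
By symmetry each firm produces the same amount; substituting q_j = q_i yields q_i = 181/12.
Price P = 320 - 4·(181/6) = 598/3.
Kestrel's profit: (598/3 - 139)·(181/12) = 910.0278.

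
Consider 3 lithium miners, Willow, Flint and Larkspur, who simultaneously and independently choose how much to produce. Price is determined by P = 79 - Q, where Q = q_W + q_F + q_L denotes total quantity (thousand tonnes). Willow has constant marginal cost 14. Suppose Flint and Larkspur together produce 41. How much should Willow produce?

12

With rivals' combined output fixed at 41, Willow's profit is π_W = (79 - 41 - q_W)q_W - (14q_W) = (38 - q_W)q_W - (14q_W).
∂π_W/∂q_W = 24 - 2q_W = 0, so q_W = 12.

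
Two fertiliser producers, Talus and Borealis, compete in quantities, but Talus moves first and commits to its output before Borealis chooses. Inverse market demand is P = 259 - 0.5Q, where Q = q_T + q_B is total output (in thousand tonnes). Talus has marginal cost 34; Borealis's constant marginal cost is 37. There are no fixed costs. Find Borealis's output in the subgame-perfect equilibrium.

108

Solve by backward induction. Given q_T, the follower Borealis maximises π_B = (259 - (1/2)q_T - (1/2)q_B)q_B - 37q_B.
∂π_B/∂q_B = 222 - (1/2)q_T - q_B = 0 gives the reaction function q_B = (222 - (1/2)q_T).
The leader anticipates this reaction. Substituting into P = 259 - 0.5Q gives P = 148 - (1/4)q_T, so π_T = (148 - (1/4)q_T)q_T - 34q_T.
Leader FOC: 114 - (1/2)q_T = 0, so q_T = 228.
Then q_B = (222 - (1/2)·228) = 108.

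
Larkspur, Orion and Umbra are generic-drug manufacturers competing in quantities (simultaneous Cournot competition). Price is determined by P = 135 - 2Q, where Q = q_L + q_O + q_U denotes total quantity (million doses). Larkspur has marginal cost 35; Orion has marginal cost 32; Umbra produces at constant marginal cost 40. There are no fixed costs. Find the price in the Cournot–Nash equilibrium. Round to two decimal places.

60.50

Larkspur's profit: π_L = (135 - 2Q)q_L - (35q_L). Setting ∂π_L/∂q_L = 0: 100 - 4q_L - 2(q_O + q_U) = 0.
Orion's profit: π_O = (135 - 2Q)q_O - (32q_O). Setting ∂π_O/∂q_O = 0: 103 - 4q_O - 2(q_L + q_U) = 0.
Umbra's profit: π_U = (135 - 2Q)q_U - (40q_U). Setting ∂π_U/∂q_U = 0: 95 - 4q_U - 2(q_L + q_O) = 0.
Summing all 3 equations gives 298 − 8Q = 0, hence Q = 149/4.
Back-substituting: q_L = (100 − 149/2)/2 = 51/4, q_O = (103 − 149/2)/2 = 57/4, q_U = (95 − 149/2)/2 = 41/4.
Total output Q = 149/4, so price P = 135 - 2·(149/4) = 121/2.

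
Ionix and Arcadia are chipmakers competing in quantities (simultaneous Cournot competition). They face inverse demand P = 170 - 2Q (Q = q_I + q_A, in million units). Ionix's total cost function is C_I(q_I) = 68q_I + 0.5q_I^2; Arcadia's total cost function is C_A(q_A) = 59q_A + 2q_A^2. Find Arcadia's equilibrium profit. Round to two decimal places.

Ionix's profit: π_I = (170 - 2Q)q_I - (68q_I + (1/2)q_I²). Setting ∂π_I/∂q_I = 0: 102 - 5q_I - 2(q_A) = 0.
Arcadia's first-order condition: 111 - 8q_A - 2(q_I) = 0.
Rearranging gives the reaction functions q_I = (102 - 2q_A)/5 and q_A = (111 - 2q_I)/8.
Solving the pair: q_I = 33/2, q_A = 39/4.
Price P = 170 - 2·(105/4) = 235/2.
Arcadia's profit: (235/2)·(39/4) - 59·(39/4) - 2(39/4)² = 1521/4.

380.25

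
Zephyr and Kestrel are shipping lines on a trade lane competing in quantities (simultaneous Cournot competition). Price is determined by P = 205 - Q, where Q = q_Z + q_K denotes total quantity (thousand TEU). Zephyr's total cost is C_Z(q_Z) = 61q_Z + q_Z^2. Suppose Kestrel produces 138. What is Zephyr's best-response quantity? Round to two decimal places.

With the rival's output fixed at 138, Zephyr's profit is π_Z = (205 - 138 - q_Z)q_Z - (61q_Z + q_Z²) = (67 - q_Z)q_Z - (61q_Z + q_Z²).
∂π_Z/∂q_Z = 6 - 4q_Z = 0, so q_Z = 3/2.

1.50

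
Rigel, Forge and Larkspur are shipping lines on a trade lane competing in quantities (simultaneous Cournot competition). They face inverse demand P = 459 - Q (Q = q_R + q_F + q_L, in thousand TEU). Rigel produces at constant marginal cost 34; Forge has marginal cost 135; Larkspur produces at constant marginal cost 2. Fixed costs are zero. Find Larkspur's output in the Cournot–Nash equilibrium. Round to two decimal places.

Rigel's profit: π_R = (459 - Q)q_R - (34q_R). Setting ∂π_R/∂q_R = 0: 425 - 2q_R - (q_F + q_L) = 0.
Forge's profit: π_F = (459 - Q)q_F - (135q_F). Setting ∂π_F/∂q_F = 0: 324 - 2q_F - (q_R + q_L) = 0.
Larkspur's first-order condition: 457 - 2q_L - (q_R + q_F) = 0.
Summing all 3 equations gives 1206 − 4Q = 0, hence Q = 603/2.
Back-substituting: q_R = (425 − 603/2) = 247/2, q_F = (324 − 603/2) = 45/2, q_L = (457 − 603/2) = 311/2.

155.50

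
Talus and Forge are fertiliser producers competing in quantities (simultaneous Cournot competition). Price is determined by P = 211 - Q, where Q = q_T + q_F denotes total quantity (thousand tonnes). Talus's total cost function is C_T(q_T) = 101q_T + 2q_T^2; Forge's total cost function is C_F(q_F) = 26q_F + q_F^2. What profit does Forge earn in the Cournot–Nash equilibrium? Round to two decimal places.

3780.72

Talus's profit: π_T = (211 - Q)q_T - (101q_T + 2q_T²). Setting ∂π_T/∂q_T = 0: 110 - 6q_T - (q_F) = 0.
Forge's profit: π_F = (211 - Q)q_F - (26q_F + q_F²). Setting ∂π_F/∂q_F = 0: 185 - 4q_F - (q_T) = 0.
Rearranging gives the reaction functions q_T = (110 - q_F)/6 and q_F = (185 - q_T)/4.
Solving the pair: q_T = 255/23, q_F = 1000/23.
Price P = 211 - 1255/23 = 156.4348.
Forge's profit: 156.4348·(1000/23) - 26·(1000/23) - (1000/23)² = 3780.7183.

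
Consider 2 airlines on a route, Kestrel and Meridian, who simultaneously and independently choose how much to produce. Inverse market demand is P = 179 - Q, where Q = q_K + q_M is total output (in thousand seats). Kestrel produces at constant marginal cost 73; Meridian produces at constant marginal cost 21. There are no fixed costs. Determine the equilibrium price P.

91

Kestrel's profit: π_K = (179 - Q)q_K - (73q_K). Setting ∂π_K/∂q_K = 0: 106 - 2q_K - (q_M) = 0.
Meridian's profit: π_M = (179 - Q)q_M - (21q_M). Setting ∂π_M/∂q_M = 0: 158 - 2q_M - (q_K) = 0.
Rearranging gives the reaction functions q_K = (106 - q_M)/2 and q_M = (158 - q_K)/2.
Solving the pair: q_K = 18, q_M = 70.
Total output Q = 88, so price P = 179 - 88 = 91.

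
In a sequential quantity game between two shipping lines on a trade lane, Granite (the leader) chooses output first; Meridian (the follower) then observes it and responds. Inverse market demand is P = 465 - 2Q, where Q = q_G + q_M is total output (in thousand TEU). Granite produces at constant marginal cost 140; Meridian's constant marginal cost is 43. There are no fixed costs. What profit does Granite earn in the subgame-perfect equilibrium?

Solve by backward induction. Given q_G, the follower Meridian maximises π_M = (465 - 2q_G - 2q_M)q_M - 43q_M.
Follower FOC: 422 - 2q_G - 4q_M = 0, so q_M(q_G) = (422 - 2q_G)/4.
Granite substitutes q_M(q_G) into its own profit: π_G = q_G(465 - 2q_G - (422 - 2q_G)/2) - 140q_G = (254 - q_G)q_G - 140q_G.
Leader FOC: 114 - 2q_G = 0, so q_G = 57.
Then q_M = (422 - 2·57)/4 = 77.
Price P = 465 - 2·134 = 197.
Granite's profit: (197 - 140)·57 = 3249.

3249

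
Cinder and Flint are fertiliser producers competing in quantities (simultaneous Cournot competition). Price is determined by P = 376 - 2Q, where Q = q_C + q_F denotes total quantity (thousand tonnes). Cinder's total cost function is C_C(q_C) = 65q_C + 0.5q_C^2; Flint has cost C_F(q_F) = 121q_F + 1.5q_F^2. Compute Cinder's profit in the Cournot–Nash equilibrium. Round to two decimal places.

7229.16

Cinder's profit: π_C = (376 - 2Q)q_C - (65q_C + (1/2)q_C²). Setting ∂π_C/∂q_C = 0: 311 - 5q_C - 2(q_F) = 0.
Flint's first-order condition: 255 - 7q_F - 2(q_C) = 0.
So q_C = (311 - 2q_F)/5 and q_F = (255 - 2q_C)/7.
Substituting one into the other gives q_C = 1667/31 and q_F = 653/31.
Price P = 376 - 2·74.8387 = 226.3226.
Cinder's profit: 226.3226·(1667/31) - 65·(1667/31) - (1/2)(1667/31)² = 7229.1597.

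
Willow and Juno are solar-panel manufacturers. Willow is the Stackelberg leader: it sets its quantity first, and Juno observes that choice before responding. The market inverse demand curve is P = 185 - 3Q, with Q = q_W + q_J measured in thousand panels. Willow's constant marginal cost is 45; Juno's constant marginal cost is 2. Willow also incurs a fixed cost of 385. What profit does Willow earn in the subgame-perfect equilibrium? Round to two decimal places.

7.04

Solve by backward induction. Given q_W, the follower Juno maximises π_J = (185 - 3q_W - 3q_J)q_J - 2q_J.
∂π_J/∂q_J = 183 - 3q_W - 6q_J = 0 gives the reaction function q_J = (183 - 3q_W)/6.
The leader anticipates this reaction. Substituting into P = 185 - 3Q gives P = 187/2 - (3/2)q_W, so π_W = (187/2 - (3/2)q_W)q_W - 45q_W.
Leader FOC: 97/2 - 3q_W = 0, so q_W = 97/6.
Then q_J = (183 - 3·(97/6))/6 = 269/12.
Price P = 185 - 3·(463/12) = 277/4.
Willow's profit: (277/4 - 45)·(97/6) - 385 = 169/24.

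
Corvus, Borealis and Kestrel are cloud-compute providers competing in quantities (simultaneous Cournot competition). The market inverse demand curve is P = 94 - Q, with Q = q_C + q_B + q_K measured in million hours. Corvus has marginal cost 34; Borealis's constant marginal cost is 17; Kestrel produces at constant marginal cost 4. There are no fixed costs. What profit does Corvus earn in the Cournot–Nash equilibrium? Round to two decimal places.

10.56

Corvus's profit: π_C = (94 - Q)q_C - (34q_C). Setting ∂π_C/∂q_C = 0: 60 - 2q_C - (q_B + q_K) = 0.
Borealis's profit: π_B = (94 - Q)q_B - (17q_B). Setting ∂π_B/∂q_B = 0: 77 - 2q_B - (q_C + q_K) = 0.
Kestrel's first-order condition: 90 - 2q_K - (q_C + q_B) = 0.
Adding the 3 first-order conditions: 227 − 4Q = 0, so Q = 227/4.
Back-substituting: q_C = (60 − 227/4) = 13/4, q_B = (77 − 227/4) = 81/4, q_K = (90 − 227/4) = 133/4.
Price P = 94 - 227/4 = 149/4.
Corvus's profit: (149/4 - 34)·(13/4) = 169/16.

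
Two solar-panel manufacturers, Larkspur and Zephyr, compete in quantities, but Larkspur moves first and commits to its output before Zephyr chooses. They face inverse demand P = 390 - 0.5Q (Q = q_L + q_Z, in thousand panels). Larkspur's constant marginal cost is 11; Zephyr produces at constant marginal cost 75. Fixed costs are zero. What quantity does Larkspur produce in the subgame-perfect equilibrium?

The follower Zephyr best-responds to any q_L: π_Z = (390 - 0.5Q)q_Z - 75q_Z.
Follower FOC: 315 - (1/2)q_L - q_Z = 0, so q_Z(q_L) = (315 - (1/2)q_L).
The leader anticipates this reaction. Substituting into P = 390 - 0.5Q gives P = 465/2 - (1/4)q_L, so π_L = (465/2 - (1/4)q_L)q_L - 11q_L.
Leader FOC: 443/2 - (1/2)q_L = 0, so q_L = 443.
Then q_Z = (315 - (1/2)·443) = 187/2.

443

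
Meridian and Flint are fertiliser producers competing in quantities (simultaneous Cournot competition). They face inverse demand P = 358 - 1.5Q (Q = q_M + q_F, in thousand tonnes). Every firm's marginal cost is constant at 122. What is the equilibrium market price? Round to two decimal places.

200.67

Each firm earns π_i = (358 - 1.5Q)q_i - 122q_i.
First-order condition (treating rivals' output as given): 236 - 3q_i - (3/2)q_j = 0.
With identical firms every q_j equals q_i, so q_j = q_i and 236 = (9/2)q_i, giving q_i = 472/9.
Total output Q = 944/9, so price P = 358 - (3/2)·(944/9) = 602/3.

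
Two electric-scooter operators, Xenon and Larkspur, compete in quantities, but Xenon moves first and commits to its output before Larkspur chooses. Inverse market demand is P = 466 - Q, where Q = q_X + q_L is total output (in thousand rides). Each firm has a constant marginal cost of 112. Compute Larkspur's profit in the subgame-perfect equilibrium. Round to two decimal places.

7832.25

The follower Larkspur best-responds to any q_X: π_L = (466 - Q)q_L - 112q_L.
Follower FOC: 354 - q_X - 2q_L = 0, so q_L(q_X) = (354 - q_X)/2.
The leader anticipates this reaction. Substituting into P = 466 - Q gives P = 289 - (1/2)q_X, so π_X = (289 - (1/2)q_X)q_X - 112q_X.
Maximising: ∂π_X/∂q_X = 177 - q_X = 0, giving q_X = 177.
Then q_L = (354 - 177)/2 = 177/2.
Price P = 466 - 531/2 = 401/2.
Larkspur's profit: (401/2 - 112)·(177/2) = 7832.2500.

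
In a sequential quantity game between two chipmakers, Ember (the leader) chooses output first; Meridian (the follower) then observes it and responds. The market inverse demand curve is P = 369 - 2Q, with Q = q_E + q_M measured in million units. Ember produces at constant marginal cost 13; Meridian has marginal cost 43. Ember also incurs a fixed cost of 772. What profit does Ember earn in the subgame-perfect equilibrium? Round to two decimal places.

The follower Meridian best-responds to any q_E: π_M = (369 - 2Q)q_M - 43q_M.
Follower FOC: 326 - 2q_E - 4q_M = 0, so q_M(q_E) = (326 - 2q_E)/4.
The leader anticipates this reaction. Substituting into P = 369 - 2Q gives P = 206 - q_E, so π_E = (206 - q_E)q_E - 13q_E.
The leader's first-order condition 193 - 2q_E = 0 yields q_E = 193/2.
Then q_M = (326 - 2·(193/2))/4 = 133/4.
Price P = 369 - 2·(519/4) = 219/2.
Ember's profit: (219/2 - 13)·(193/2) - 772 = 8540.2500.

8540.25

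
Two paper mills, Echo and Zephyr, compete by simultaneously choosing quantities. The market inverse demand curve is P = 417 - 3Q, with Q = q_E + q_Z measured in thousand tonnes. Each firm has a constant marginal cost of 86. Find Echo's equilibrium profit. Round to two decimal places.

A representative firm's profit is π_i = q_i(417 - 3Q) - 86q_i.
First-order condition (treating rivals' output as given): 331 - 6q_i - 3q_j = 0.
With identical firms every q_j equals q_i, so q_j = q_i and 331 = 9q_i, giving q_i = 331/9.
Price P = 417 - 3·(662/9) = 589/3.
Echo's profit: (589/3 - 86)·(331/9) = 4057.8148.

4057.81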